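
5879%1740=659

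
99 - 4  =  95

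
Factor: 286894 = 2^1*67^1*2141^1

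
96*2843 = 272928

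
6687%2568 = 1551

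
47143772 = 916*51467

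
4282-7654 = -3372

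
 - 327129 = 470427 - 797556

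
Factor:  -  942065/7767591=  - 3^(-1)*5^1*13^( -1)*29^1*73^1*89^1 * 151^( - 1) * 1319^( - 1)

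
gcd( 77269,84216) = 1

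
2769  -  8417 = -5648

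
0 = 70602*0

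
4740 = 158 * 30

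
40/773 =40/773 =0.05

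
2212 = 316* 7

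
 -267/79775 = -267/79775 = -  0.00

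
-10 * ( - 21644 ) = 216440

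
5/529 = 5/529  =  0.01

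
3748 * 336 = 1259328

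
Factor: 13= 13^1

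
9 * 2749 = 24741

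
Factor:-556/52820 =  - 5^ (- 1)*19^(-1) = - 1/95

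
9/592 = 9/592 = 0.02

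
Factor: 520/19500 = 2^1 * 3^( - 1 )*5^( - 2) = 2/75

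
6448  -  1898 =4550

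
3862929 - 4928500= -1065571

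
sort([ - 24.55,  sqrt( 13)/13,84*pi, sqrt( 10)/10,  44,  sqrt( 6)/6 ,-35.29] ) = [ - 35.29, - 24.55,sqrt(13 )/13,sqrt(10)/10, sqrt(6) /6,44,84*pi]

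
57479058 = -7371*( - 7798 ) 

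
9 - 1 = 8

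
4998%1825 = 1348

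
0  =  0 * 901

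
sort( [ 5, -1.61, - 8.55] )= [ - 8.55, - 1.61,5] 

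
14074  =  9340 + 4734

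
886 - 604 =282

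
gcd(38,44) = 2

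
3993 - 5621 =-1628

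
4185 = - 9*( - 465)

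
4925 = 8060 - 3135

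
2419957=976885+1443072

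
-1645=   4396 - 6041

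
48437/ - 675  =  -48437/675 = -71.76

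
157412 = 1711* 92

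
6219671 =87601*71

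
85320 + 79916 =165236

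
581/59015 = 581/59015 = 0.01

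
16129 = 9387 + 6742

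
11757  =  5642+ 6115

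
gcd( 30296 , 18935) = 3787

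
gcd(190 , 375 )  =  5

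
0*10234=0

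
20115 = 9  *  2235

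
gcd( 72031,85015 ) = 1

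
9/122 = 9/122= 0.07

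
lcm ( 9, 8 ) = 72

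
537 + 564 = 1101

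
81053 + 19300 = 100353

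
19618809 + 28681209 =48300018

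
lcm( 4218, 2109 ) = 4218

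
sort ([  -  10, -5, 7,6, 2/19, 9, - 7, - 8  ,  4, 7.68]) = [ - 10, - 8, -7,  -  5, 2/19, 4 , 6,7,7.68, 9 ] 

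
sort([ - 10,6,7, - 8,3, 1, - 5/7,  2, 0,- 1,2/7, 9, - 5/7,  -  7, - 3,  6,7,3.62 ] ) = [ - 10, - 8, - 7, - 3, - 1, - 5/7, - 5/7, 0,2/7,1, 2 , 3, 3.62, 6, 6, 7, 7, 9 ] 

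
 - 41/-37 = 1+ 4/37 = 1.11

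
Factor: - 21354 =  - 2^1*3^1*3559^1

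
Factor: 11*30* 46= 2^2*3^1*5^1*11^1*23^1 =15180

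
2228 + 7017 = 9245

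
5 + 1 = 6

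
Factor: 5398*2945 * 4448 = 2^6*5^1*19^1*31^1*139^1*2699^1  =  70710345280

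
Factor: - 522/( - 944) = 261/472 = 2^( - 3 )*3^2*29^1*59^( - 1)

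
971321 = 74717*13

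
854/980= 61/70=0.87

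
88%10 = 8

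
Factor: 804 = 2^2*3^1*67^1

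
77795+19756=97551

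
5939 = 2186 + 3753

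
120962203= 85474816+35487387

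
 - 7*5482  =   - 38374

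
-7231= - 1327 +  - 5904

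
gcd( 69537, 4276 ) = 1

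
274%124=26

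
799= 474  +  325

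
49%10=9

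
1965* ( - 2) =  - 3930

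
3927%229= 34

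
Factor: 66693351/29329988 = 2^( - 2 )*3^1*37^1*53^( - 1 ) * 138349^( - 1 )*  600841^1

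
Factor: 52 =2^2* 13^1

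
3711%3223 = 488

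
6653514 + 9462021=16115535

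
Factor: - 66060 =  - 2^2 * 3^2 * 5^1*367^1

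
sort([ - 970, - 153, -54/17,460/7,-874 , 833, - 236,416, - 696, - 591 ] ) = [ - 970, - 874, - 696, - 591, - 236 ,  -  153, - 54/17, 460/7,416,833 ] 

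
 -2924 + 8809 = 5885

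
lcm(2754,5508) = 5508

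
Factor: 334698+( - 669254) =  - 2^2*83639^1 = -  334556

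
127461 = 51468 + 75993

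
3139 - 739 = 2400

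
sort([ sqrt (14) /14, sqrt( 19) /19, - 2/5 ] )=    [ -2/5, sqrt(19)/19, sqrt(14)/14]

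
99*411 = 40689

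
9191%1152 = 1127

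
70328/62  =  35164/31 = 1134.32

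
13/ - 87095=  - 13/87095 = - 0.00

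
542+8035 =8577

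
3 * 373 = 1119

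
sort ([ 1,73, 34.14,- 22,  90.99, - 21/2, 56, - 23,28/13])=[ - 23 , - 22, - 21/2, 1,28/13,34.14, 56, 73,90.99] 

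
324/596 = 81/149 = 0.54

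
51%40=11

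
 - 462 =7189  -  7651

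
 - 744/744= - 1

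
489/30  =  163/10 =16.30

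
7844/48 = 1961/12 = 163.42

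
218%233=218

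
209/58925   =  209/58925 = 0.00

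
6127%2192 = 1743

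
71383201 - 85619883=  - 14236682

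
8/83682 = 4/41841 = 0.00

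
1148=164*7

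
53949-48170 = 5779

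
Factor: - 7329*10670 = - 78200430=- 2^1*3^1 * 5^1*7^1*11^1*97^1*349^1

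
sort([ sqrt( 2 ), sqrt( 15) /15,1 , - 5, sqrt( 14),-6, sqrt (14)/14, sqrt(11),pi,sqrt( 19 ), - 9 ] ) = [ - 9, - 6 , - 5, sqrt(15 )/15, sqrt( 14)/14,1, sqrt ( 2 ),pi, sqrt( 11), sqrt(14 ), sqrt(19 ) ] 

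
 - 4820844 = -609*7916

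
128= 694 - 566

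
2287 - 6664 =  - 4377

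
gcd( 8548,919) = 1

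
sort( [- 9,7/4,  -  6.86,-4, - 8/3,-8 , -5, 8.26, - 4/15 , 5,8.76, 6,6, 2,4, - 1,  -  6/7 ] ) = [  -  9, - 8, - 6.86, - 5, - 4, - 8/3, - 1, - 6/7, - 4/15,7/4,2, 4, 5,6, 6,8.26,  8.76 ]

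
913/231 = 3+20/21 = 3.95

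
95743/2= 47871 + 1/2 = 47871.50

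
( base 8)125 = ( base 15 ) 5A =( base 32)2L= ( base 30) 2p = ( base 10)85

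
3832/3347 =3832/3347 = 1.14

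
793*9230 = 7319390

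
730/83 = 730/83 = 8.80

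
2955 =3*985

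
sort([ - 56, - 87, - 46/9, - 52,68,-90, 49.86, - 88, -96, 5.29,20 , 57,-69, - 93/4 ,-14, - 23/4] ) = [-96,  -  90, - 88,-87, - 69, - 56 , - 52, - 93/4, - 14,-23/4, -46/9, 5.29,20,49.86,57,  68]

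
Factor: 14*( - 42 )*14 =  - 2^3*3^1 * 7^3 = - 8232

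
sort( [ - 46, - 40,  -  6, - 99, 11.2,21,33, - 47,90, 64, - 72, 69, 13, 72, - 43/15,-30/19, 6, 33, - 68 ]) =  [ - 99, - 72, - 68 , - 47, - 46, - 40, - 6, - 43/15, - 30/19 , 6 , 11.2, 13,21, 33,33, 64, 69, 72,  90 ] 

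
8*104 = 832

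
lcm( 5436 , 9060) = 27180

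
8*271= 2168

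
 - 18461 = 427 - 18888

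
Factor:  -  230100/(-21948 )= 325/31 = 5^2*13^1*31^( - 1) 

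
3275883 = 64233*51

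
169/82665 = 169/82665= 0.00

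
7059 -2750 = 4309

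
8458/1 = 8458 = 8458.00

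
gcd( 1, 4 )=1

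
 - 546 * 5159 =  - 2816814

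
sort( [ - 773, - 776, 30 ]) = [ - 776,  -  773,30] 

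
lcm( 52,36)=468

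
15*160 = 2400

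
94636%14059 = 10282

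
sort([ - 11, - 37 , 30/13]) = [ - 37 , - 11,30/13]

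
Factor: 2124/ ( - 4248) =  - 2^( -1 )   =  - 1/2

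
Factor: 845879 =845879^1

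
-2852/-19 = 150 + 2/19  =  150.11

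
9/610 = 9/610 = 0.01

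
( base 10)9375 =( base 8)22237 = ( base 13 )4362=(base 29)b48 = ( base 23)HGE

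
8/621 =8/621 = 0.01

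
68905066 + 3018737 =71923803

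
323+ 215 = 538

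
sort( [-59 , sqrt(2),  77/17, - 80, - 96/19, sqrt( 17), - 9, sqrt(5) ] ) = [ - 80, - 59, - 9 ,  -  96/19,sqrt( 2 ),sqrt( 5), sqrt( 17), 77/17 ]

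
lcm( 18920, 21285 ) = 170280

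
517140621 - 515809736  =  1330885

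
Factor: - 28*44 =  - 2^4*7^1*11^1 = - 1232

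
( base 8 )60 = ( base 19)2a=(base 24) 20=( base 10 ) 48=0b110000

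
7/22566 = 7/22566 = 0.00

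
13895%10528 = 3367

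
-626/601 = -2+576/601 = - 1.04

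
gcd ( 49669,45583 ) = 1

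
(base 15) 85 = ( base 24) 55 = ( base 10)125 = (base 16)7d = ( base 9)148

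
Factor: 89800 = 2^3*5^2*449^1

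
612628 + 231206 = 843834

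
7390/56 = 131 + 27/28=131.96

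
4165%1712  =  741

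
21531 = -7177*(-3) 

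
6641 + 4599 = 11240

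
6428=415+6013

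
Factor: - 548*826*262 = -118593776  =  - 2^4*7^1*59^1*131^1*137^1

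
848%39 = 29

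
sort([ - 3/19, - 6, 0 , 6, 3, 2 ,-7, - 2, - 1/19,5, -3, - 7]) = [ - 7, - 7, - 6,  -  3, - 2, - 3/19, - 1/19,0, 2,3,5,6 ]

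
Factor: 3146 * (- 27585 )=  - 86782410  =  - 2^1*3^2*5^1 * 11^2 * 13^1*613^1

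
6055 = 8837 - 2782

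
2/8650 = 1/4325 =0.00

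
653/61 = 653/61=10.70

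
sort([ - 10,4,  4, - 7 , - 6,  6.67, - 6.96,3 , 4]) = [ - 10,-7, - 6.96, - 6,3, 4,4,4,  6.67] 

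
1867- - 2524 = 4391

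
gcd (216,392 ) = 8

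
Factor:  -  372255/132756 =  - 415/148 = -2^(-2)*5^1*37^(- 1 )*83^1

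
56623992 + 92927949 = 149551941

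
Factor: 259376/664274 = 2^3 * 43^1*881^(-1 ) = 344/881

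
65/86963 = 65/86963 = 0.00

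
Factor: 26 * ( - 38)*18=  - 2^3*3^2 * 13^1*19^1= - 17784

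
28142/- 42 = - 671 + 20/21= - 670.05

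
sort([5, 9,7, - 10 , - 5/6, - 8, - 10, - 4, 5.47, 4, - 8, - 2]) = [ - 10, - 10, - 8, - 8, - 4, - 2,-5/6 , 4, 5, 5.47, 7, 9]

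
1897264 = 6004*316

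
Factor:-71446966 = - 2^1 * 35723483^1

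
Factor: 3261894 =2^1*3^1 * 43^1*47^1*269^1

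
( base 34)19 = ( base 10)43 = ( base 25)1i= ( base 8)53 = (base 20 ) 23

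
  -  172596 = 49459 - 222055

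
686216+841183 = 1527399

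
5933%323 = 119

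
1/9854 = 1/9854= 0.00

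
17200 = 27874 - 10674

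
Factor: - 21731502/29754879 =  - 7243834/9918293 = - 2^1*7^(-1 )*11^(-1)*13^1*17^( - 1 )*7577^(-1)*278609^1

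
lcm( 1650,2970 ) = 14850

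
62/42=1 + 10/21 = 1.48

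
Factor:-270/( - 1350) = 1/5 = 5^( - 1)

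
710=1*710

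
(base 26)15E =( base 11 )686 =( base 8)1464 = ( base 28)118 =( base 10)820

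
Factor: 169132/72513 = 2^2 * 3^(  -  2)* 7^( - 1 )*1151^( - 1) * 42283^1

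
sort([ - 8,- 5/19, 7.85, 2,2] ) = [-8, - 5/19,2, 2, 7.85 ]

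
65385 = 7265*9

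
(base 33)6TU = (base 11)5718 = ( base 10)7521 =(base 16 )1D61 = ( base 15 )2366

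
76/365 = 76/365 = 0.21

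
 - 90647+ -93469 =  - 184116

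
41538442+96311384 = 137849826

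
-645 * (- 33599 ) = 21671355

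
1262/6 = 631/3 = 210.33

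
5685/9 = 631 + 2/3 = 631.67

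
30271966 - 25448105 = 4823861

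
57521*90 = 5176890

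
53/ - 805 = - 53/805 = -0.07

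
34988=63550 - 28562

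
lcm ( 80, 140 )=560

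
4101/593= 4101/593= 6.92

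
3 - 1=2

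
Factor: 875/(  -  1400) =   -  2^(-3 ) * 5^1 = - 5/8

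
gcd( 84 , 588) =84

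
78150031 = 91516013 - 13365982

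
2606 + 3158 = 5764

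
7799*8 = 62392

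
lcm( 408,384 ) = 6528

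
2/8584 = 1/4292 = 0.00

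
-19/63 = -1  +  44/63 = -0.30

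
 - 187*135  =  -25245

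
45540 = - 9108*( - 5 ) 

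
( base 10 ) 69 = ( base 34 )21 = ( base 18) 3f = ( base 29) 2B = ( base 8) 105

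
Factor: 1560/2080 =3/4 =2^( - 2)*3^1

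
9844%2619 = 1987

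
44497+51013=95510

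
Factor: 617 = 617^1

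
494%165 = 164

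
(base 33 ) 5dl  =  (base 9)8070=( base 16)1707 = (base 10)5895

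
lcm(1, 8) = 8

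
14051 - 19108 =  - 5057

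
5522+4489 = 10011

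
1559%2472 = 1559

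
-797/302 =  - 797/302 = - 2.64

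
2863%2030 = 833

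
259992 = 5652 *46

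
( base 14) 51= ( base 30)2b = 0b1000111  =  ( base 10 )71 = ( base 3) 2122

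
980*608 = 595840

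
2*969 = 1938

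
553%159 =76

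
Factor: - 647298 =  - 2^1*3^3*11987^1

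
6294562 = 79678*79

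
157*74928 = 11763696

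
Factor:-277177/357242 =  - 2^(-1)*178621^(- 1 )*277177^1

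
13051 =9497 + 3554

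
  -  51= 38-89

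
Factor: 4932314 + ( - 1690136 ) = 3242178 = 2^1*3^2*281^1*641^1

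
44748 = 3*14916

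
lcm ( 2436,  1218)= 2436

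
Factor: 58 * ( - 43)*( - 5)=2^1*5^1*29^1*43^1 = 12470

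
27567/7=27567/7=3938.14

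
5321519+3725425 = 9046944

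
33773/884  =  33773/884 = 38.20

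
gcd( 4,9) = 1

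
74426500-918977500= - 844551000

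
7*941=6587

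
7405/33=224 + 13/33 = 224.39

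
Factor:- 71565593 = - 11^1*409^1*15907^1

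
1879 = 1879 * 1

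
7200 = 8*900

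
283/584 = 283/584 = 0.48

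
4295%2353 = 1942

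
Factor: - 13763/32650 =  - 2^( - 1) *5^( -2 ) *653^( - 1)* 13763^1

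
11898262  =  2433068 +9465194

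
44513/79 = 44513/79=563.46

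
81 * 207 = 16767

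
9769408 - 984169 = 8785239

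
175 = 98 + 77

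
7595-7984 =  - 389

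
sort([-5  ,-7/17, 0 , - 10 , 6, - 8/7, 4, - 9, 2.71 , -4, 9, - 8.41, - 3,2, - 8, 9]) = [ - 10, - 9, - 8.41,-8 , - 5 , - 4,-3, - 8/7 ,  -  7/17,0 , 2, 2.71, 4 , 6, 9,9]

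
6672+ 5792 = 12464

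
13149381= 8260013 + 4889368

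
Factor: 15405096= 2^3*3^1* 7^1*47^1*1951^1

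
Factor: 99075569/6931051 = 43^1 * 151^( - 1)*197^( -1) * 233^( - 1) * 937^1*2459^1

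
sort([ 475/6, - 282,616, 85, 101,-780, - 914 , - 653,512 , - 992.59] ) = [ - 992.59, - 914, - 780 , - 653,-282, 475/6, 85 , 101, 512,616]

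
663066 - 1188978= - 525912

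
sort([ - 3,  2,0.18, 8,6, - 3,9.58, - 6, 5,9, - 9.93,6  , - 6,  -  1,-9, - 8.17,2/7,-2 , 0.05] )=[ - 9.93, - 9, - 8.17, - 6, - 6, - 3, - 3 , - 2, - 1, 0.05, 0.18, 2/7,2, 5,6,6,8,9, 9.58 ] 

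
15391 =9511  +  5880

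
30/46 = 15/23  =  0.65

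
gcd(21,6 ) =3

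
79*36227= 2861933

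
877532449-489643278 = 387889171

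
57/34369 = 57/34369=0.00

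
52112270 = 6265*8318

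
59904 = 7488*8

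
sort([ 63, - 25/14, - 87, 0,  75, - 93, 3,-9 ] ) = [ - 93, - 87, - 9,-25/14,0,3, 63, 75 ] 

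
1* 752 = 752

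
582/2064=97/344 = 0.28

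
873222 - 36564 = 836658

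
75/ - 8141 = - 1 + 8066/8141 = - 0.01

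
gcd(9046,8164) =2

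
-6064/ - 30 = 3032/15=202.13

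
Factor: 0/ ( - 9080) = 0 = 0^1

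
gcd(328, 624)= 8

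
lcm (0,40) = 0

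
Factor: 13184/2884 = 2^5*7^ ( - 1 )   =  32/7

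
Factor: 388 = 2^2 * 97^1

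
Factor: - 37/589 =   -  19^( - 1)*31^( - 1)*37^1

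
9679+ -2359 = 7320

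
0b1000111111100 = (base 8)10774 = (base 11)3506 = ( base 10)4604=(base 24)7NK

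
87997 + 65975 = 153972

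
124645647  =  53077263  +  71568384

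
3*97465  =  292395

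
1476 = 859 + 617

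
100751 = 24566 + 76185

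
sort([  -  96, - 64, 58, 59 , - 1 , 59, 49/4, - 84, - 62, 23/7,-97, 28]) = [- 97, - 96, - 84  ,-64, -62, - 1,  23/7,49/4,28, 58 , 59,59] 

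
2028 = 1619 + 409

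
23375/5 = 4675 = 4675.00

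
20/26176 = 5/6544 = 0.00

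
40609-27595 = 13014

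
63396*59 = 3740364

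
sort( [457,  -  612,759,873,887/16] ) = [ -612,  887/16,457, 759,873]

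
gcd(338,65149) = 1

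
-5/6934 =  - 5/6934  =  -0.00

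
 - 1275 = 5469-6744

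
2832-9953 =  - 7121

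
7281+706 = 7987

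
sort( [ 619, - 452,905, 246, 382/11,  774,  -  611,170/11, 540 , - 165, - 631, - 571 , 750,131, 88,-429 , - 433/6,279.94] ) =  [-631 , - 611,-571, -452, -429, - 165,-433/6, 170/11, 382/11,88, 131,246, 279.94,  540, 619,750,774 , 905 ]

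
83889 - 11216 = 72673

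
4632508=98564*47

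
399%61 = 33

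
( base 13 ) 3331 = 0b1101111100010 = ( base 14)285C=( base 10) 7138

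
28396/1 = 28396 = 28396.00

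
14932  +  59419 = 74351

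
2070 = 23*90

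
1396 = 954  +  442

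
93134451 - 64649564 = 28484887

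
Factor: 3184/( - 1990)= - 8/5 =-  2^3 * 5^( - 1 ) 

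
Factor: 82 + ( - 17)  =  5^1*13^1 = 65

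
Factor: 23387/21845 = 91/85 = 5^(  -  1) * 7^1*13^1 * 17^( - 1)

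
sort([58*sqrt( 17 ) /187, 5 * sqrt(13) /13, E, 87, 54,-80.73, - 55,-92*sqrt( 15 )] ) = [-92*sqrt( 15 ),-80.73, - 55, 58*sqrt ( 17)/187, 5*sqrt(13)/13, E, 54, 87 ] 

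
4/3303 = 4/3303 = 0.00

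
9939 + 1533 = 11472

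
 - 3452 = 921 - 4373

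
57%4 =1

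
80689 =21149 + 59540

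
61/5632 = 61/5632 = 0.01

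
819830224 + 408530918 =1228361142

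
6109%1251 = 1105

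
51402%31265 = 20137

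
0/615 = 0 = 0.00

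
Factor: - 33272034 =-2^1*3^1*5545339^1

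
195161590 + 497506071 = 692667661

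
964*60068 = 57905552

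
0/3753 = 0 =0.00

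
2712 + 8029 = 10741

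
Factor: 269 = 269^1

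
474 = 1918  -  1444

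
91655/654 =91655/654 = 140.15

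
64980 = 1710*38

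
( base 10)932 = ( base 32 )t4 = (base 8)1644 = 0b1110100100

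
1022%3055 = 1022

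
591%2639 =591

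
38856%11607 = 4035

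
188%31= 2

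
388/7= 388/7=55.43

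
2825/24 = 2825/24 = 117.71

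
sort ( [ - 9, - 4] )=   [ - 9, - 4 ]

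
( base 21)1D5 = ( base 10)719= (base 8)1317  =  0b1011001111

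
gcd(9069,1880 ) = 1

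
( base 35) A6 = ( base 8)544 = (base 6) 1352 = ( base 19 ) IE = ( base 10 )356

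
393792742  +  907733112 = 1301525854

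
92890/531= 92890/531 = 174.93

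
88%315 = 88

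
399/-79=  - 6 + 75/79 =-5.05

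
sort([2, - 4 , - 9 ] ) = [ - 9, - 4,2 ] 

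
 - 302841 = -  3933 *77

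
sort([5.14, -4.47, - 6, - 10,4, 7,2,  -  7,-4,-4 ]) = [-10,- 7,-6, - 4.47, - 4, - 4,2,4 , 5.14,7] 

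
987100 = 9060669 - 8073569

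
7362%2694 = 1974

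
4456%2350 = 2106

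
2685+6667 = 9352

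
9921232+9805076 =19726308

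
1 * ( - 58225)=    - 58225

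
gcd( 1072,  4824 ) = 536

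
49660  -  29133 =20527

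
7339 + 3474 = 10813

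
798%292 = 214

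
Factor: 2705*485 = 5^2*97^1*541^1 = 1311925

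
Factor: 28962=2^1*3^2*1609^1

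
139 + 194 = 333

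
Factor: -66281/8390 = - 2^( - 1)*5^( - 1 ) * 79^1 = - 79/10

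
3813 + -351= 3462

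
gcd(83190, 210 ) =30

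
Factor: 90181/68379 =91/69= 3^(-1)*7^1*13^1*23^( - 1)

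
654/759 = 218/253 = 0.86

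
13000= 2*6500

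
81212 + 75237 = 156449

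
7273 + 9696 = 16969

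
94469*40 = 3778760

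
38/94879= 38/94879= 0.00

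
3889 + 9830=13719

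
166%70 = 26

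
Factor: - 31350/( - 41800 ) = 2^( -2 ) * 3^1 = 3/4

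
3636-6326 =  - 2690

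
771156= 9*85684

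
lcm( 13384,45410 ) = 1271480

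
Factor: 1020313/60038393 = 7^1*145759^1*60038393^( - 1) 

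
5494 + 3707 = 9201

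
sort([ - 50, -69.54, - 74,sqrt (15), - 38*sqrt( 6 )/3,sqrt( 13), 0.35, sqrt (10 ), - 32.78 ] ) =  [ - 74, - 69.54, - 50, -32.78, - 38 *sqrt (6 )/3, 0.35, sqrt (10 ),  sqrt(13) , sqrt(15 ) ]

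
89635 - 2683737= - 2594102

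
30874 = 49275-18401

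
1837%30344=1837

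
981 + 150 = 1131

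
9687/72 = 134 + 13/24 = 134.54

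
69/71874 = 23/23958 = 0.00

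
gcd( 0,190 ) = 190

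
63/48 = 1 +5/16=1.31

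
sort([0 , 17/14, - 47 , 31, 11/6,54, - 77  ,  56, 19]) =[ - 77,-47, 0, 17/14,11/6, 19  ,  31,54,56 ] 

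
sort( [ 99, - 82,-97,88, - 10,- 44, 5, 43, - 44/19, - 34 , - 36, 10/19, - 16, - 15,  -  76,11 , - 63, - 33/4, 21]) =[ - 97 , - 82, - 76, - 63,  -  44, - 36,  -  34 , - 16, - 15, - 10, - 33/4, - 44/19, 10/19,5, 11, 21, 43,  88 , 99]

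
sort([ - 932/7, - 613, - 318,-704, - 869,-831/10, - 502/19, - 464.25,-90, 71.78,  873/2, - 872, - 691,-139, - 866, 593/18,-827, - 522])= [ - 872, - 869 ,  -  866, - 827,  -  704,-691,- 613, - 522 ,-464.25, - 318, - 139,-932/7,-90, -831/10,- 502/19, 593/18, 71.78, 873/2]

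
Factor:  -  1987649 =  -1987649^1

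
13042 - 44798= - 31756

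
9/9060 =3/3020  =  0.00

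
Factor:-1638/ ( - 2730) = 3^1*5^( - 1)= 3/5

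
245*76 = 18620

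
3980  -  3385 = 595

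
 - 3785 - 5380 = - 9165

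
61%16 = 13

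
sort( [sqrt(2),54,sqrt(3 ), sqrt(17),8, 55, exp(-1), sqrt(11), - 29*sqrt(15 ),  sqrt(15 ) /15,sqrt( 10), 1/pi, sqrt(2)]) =[ - 29 * sqrt (15 ), sqrt( 15)/15,1/pi,  exp( - 1), sqrt(2),sqrt (2),sqrt (3),sqrt(10) , sqrt(11), sqrt( 17),  8,54,55] 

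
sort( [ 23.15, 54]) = [23.15, 54 ]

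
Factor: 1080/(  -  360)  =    -  3 =- 3^1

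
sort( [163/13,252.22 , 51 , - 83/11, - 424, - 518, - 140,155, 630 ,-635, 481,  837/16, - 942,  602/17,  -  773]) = [ - 942, - 773 , - 635  , - 518, - 424 , - 140,-83/11, 163/13,602/17, 51,  837/16, 155,252.22,481 , 630 ]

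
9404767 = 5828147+3576620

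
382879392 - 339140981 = 43738411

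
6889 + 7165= 14054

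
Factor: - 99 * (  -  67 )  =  3^2 * 11^1*67^1 = 6633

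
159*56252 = 8944068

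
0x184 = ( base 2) 110000100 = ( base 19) 118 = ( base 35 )b3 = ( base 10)388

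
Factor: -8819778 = - 2^1* 3^1*11^1 * 133633^1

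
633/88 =633/88 = 7.19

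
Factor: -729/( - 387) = 81/43  =  3^4*43^ ( - 1)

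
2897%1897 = 1000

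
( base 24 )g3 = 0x183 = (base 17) 15D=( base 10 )387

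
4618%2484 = 2134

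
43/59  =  43/59 = 0.73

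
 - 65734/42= -1566 + 19/21 = - 1565.10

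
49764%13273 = 9945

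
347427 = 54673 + 292754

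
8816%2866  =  218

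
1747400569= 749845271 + 997555298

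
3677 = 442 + 3235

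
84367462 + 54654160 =139021622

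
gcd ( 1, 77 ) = 1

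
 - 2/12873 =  - 1 + 12871/12873 = -0.00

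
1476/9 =164 = 164.00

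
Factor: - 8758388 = - 2^2*199^1*11003^1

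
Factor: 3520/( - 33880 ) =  - 8/77 = - 2^3*7^(  -  1)*11^(  -  1 ) 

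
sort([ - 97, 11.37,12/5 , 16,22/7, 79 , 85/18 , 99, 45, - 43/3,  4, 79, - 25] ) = [ -97,-25 , - 43/3  ,  12/5, 22/7, 4, 85/18 , 11.37 , 16,45, 79, 79,99] 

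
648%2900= 648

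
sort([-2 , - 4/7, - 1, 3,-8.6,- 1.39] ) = [ - 8.6, - 2, - 1.39, - 1, - 4/7,3 ] 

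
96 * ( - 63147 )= - 6062112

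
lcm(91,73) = 6643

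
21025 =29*725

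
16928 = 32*529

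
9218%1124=226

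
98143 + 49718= 147861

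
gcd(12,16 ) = 4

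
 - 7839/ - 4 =7839/4 = 1959.75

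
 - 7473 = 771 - 8244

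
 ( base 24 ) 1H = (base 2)101001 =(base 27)1E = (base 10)41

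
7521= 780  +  6741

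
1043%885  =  158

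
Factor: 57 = 3^1*19^1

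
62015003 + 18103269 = 80118272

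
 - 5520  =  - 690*8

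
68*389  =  26452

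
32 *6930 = 221760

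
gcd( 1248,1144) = 104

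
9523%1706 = 993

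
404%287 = 117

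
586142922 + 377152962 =963295884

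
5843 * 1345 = 7858835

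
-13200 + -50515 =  - 63715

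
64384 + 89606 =153990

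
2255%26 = 19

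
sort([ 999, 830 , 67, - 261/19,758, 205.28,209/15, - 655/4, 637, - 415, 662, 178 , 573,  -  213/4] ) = [  -  415, - 655/4, - 213/4, - 261/19, 209/15,67,178, 205.28, 573, 637, 662,  758,830,999]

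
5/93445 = 1/18689 = 0.00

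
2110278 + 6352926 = 8463204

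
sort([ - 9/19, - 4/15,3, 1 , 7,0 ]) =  [ - 9/19, - 4/15 , 0,1, 3, 7 ]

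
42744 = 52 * 822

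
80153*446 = 35748238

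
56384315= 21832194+34552121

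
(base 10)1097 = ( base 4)101021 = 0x449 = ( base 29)18o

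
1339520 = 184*7280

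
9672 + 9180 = 18852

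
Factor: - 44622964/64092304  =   - 11155741/16023076=- 2^( -2 )*61^1*199^1*919^1*4005769^( - 1 )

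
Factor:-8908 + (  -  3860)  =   - 12768 = -2^5*3^1*7^1  *19^1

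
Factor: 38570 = 2^1*5^1 *7^1*19^1 * 29^1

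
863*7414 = 6398282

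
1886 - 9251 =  - 7365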